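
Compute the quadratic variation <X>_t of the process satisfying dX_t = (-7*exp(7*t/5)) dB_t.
<X>_t = 35*exp(14*t/5)/2 - 35/2

For an Itô process dX_t = a(t) dt + b(t) dB_t, the quadratic variation is <X>_t = int_0^t b(s)^2 ds (the drift term does not contribute). Here b(s) = -7*exp(7*s/5), so
  b(s)^2 = 49*exp(14*s/5).
Integrating from 0 to t:
  <X>_t = int_0^t (49*exp(14*s/5)) ds = 35*exp(14*t/5)/2 - 35/2.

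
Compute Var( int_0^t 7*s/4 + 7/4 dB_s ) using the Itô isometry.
Var = 49*t*(t^2 + 3*t + 3)/48

The Itô integral of a deterministic integrand f(s) has mean 0 because each increment f(s) * (B_{s+ds} - B_s) has mean 0. By the Itô isometry:
  Var( int_0^t f(s) dB_s ) = E[ (int_0^t f(s) dB_s)^2 ] = int_0^t f(s)^2 ds.
Here f(s) = 7*s/4 + 7/4, so f(s)^2 = 49*(s + 1)^2/16. Integrate:
  int_0^t (49*(s + 1)^2/16) ds = 49*t*(t^2 + 3*t + 3)/48.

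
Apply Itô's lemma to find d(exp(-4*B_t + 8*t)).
d(exp(-4*B_t + 8*t)) = (16*exp(-4*B_t + 8*t)) dt + (-4*exp(-4*B_t + 8*t)) dB_t

Itô's formula for f(t, x): d f(t, B_t) = (f_t + (1/2) f_xx) dt + f_x dB_t. Compute partials of f(t, x) = exp(8*t - 4*x):
  f_t(t,x)  = 8*exp(8*t - 4*x)
  f_x(t,x)  = -4*exp(8*t - 4*x)
  f_xx(t,x) = 16*exp(8*t - 4*x)
Assemble drift = f_t + (1/2) f_xx = 16*exp(8*t - 4*x) and diffusion = f_x = -4*exp(8*t - 4*x). Substituting x = B_t:
  d(exp(-4*B_t + 8*t)) = (16*exp(-4*B_t + 8*t)) dt + (-4*exp(-4*B_t + 8*t)) dB_t.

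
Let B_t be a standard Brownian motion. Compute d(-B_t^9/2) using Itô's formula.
d(-B_t^9/2) = (-18*B_t^7) dt + (-9*B_t^8/2) dB_t

Itô's formula for f(B_t) gives d f(B_t) = f'(B_t) dB_t + (1/2) f''(B_t) dt. Compute derivatives of f(x) = -x^9/2:
  f'(x)  = -9*x^8/2
  f''(x) = -36*x^7
Substitute x = B_t and multiply the f'' term by 1/2:
  drift     = (1/2) * (-36*x^7) evaluated at B_t = -18*B_t^7
  diffusion = (-9*x^8/2) evaluated at B_t = -9*B_t^8/2
Therefore d(-B_t^9/2) = (-18*B_t^7) dt + (-9*B_t^8/2) dB_t.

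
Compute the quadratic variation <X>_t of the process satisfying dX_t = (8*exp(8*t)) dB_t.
<X>_t = 4*exp(16*t) - 4

For an Itô process dX_t = a(t) dt + b(t) dB_t, the quadratic variation is <X>_t = int_0^t b(s)^2 ds (the drift term does not contribute). Here b(s) = 8*exp(8*s), so
  b(s)^2 = 64*exp(16*s).
Integrating from 0 to t:
  <X>_t = int_0^t (64*exp(16*s)) ds = 4*exp(16*t) - 4.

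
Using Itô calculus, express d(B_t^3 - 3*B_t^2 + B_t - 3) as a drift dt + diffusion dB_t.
d(B_t^3 - 3*B_t^2 + B_t - 3) = (3*B_t - 3) dt + (3*B_t^2 - 6*B_t + 1) dB_t

Itô's formula for f(B_t) gives d f(B_t) = f'(B_t) dB_t + (1/2) f''(B_t) dt. Compute derivatives of f(x) = x^3 - 3*x^2 + x - 3:
  f'(x)  = 3*x^2 - 6*x + 1
  f''(x) = 6*x - 6
Substitute x = B_t and multiply the f'' term by 1/2:
  drift     = (1/2) * (6*x - 6) evaluated at B_t = 3*B_t - 3
  diffusion = (3*x^2 - 6*x + 1) evaluated at B_t = 3*B_t^2 - 6*B_t + 1
Therefore d(B_t^3 - 3*B_t^2 + B_t - 3) = (3*B_t - 3) dt + (3*B_t^2 - 6*B_t + 1) dB_t.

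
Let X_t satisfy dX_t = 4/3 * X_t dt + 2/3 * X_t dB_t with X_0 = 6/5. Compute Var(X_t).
Var(X_t) = 36*(exp(4*t/9) - 1)*exp(8*t/3)/25

For GBM dX = mu X dt + sigma X dB with X_0 = x_0, apply Itô to Y = log X: dY = (mu - sigma^2/2) dt + sigma dB, so Y_t = log(x_0) + (mu - sigma^2/2) t + sigma B_t and hence X_t = x_0 * exp((mu - sigma^2/2) t + sigma B_t).
With mu = 4/3, sigma = 2/3, x_0 = 6/5, this gives:
  X_t = 6/5 * exp((10/9) * t + (2/3) * B_t).
Since sigma*B_t ~ Normal(0, sigma^2 t), E[exp(sigma*B_t)] = exp(sigma^2 t / 2); so E[X_t] = x_0 * exp((mu - sigma^2/2) t) * exp(sigma^2 t / 2) = x_0 * exp(mu t) = 6*exp(4*t/3)/5.
Var(X_t) = E[X_t^2] - (E[X_t])^2 = x_0^2 * exp(2 mu t) * (exp(sigma^2 t) - 1) = 36*(exp(4*t/9) - 1)*exp(8*t/3)/25.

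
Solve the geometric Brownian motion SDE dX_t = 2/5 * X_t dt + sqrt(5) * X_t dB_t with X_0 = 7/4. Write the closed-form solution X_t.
X_t = 7/4 * exp((-21/10) * t + (sqrt(5)) * B_t)

For GBM dX = mu X dt + sigma X dB with X_0 = x_0, apply Itô to Y = log X: dY = (mu - sigma^2/2) dt + sigma dB, so Y_t = log(x_0) + (mu - sigma^2/2) t + sigma B_t and hence X_t = x_0 * exp((mu - sigma^2/2) t + sigma B_t).
With mu = 2/5, sigma = sqrt(5), x_0 = 7/4, this gives:
  X_t = 7/4 * exp((-21/10) * t + (sqrt(5)) * B_t).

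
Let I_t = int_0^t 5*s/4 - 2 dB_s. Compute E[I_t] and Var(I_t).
E[I_t] = 0; Var(I_t) = t*(25*t^2 - 120*t + 192)/48

The Itô integral of a deterministic integrand f(s) has mean 0 because each increment f(s) * (B_{s+ds} - B_s) has mean 0. By the Itô isometry:
  Var( int_0^t f(s) dB_s ) = E[ (int_0^t f(s) dB_s)^2 ] = int_0^t f(s)^2 ds.
Here f(s) = 5*s/4 - 2, so f(s)^2 = (5*s - 8)^2/16. Integrate:
  int_0^t ((5*s - 8)^2/16) ds = t*(25*t^2 - 120*t + 192)/48.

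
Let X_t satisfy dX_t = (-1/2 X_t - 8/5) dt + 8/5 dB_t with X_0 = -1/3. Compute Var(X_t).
Var(X_t) = 64/25 - 64*exp(-t)/25

The variance V(t) = Var(X_t) satisfies V'(t) = 2 a V(t) + c^2 with V(0) = 0 (drift coefficient is linear in X, diffusion is constant). With a = -1/2, c = 8/5, the solution is
  V(t) = (c^2 / (2 a)) * (exp(2 a t) - 1)
       = ((8/5)^2 / (2*(-1/2))) * (exp((-1) t) - 1)
       = 64/25 - 64*exp(-t)/25.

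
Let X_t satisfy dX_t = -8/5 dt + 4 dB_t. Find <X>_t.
<X>_t = 16*t

For an Itô process dX_t = a(t) dt + b(t) dB_t, the quadratic variation is <X>_t = int_0^t b(s)^2 ds (the drift term does not contribute). Here b(s) = 4, so
  b(s)^2 = 16.
Integrating from 0 to t:
  <X>_t = int_0^t (16) ds = 16*t.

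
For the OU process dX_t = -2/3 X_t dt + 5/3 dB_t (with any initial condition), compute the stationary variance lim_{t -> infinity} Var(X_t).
lim Var(X_t) = 25/12

The OU SDE dX = -theta X dt + sigma dB admits the integrating factor exp(theta t): d(exp(theta t) X_t) = sigma exp(theta t) dB_t. Integrating from 0 to t gives X_t = x_0 * exp(-theta t) + sigma * int_0^t exp(-theta (t-s)) dB_s for any initial x_0. The Itô integral has variance (by the Itô isometry) sigma^2 * int_0^t exp(-2 theta (t - s)) ds = sigma^2 * (1 - exp(-2 theta t)) / (2 theta), independent of x_0.
With theta = 2/3, sigma = 5/3:
  Var(X_t) = (5/3)^2 * (1 - exp(-2*2/3 t)) / (2 * 2/3) = 25/12 - 25*exp(-4*t/3)/12.
As t -> infinity, exp(-2*2/3 t) -> 0, so the stationary variance is sigma^2 / (2 theta) = 25/12.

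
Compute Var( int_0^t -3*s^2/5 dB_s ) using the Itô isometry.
Var = 9*t^5/125

The Itô integral of a deterministic integrand f(s) has mean 0 because each increment f(s) * (B_{s+ds} - B_s) has mean 0. By the Itô isometry:
  Var( int_0^t f(s) dB_s ) = E[ (int_0^t f(s) dB_s)^2 ] = int_0^t f(s)^2 ds.
Here f(s) = -3*s^2/5, so f(s)^2 = 9*s^4/25. Integrate:
  int_0^t (9*s^4/25) ds = 9*t^5/125.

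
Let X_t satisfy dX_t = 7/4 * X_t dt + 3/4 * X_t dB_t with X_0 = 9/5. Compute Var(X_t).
Var(X_t) = 81*(exp(9*t/16) - 1)*exp(7*t/2)/25

For GBM dX = mu X dt + sigma X dB with X_0 = x_0, apply Itô to Y = log X: dY = (mu - sigma^2/2) dt + sigma dB, so Y_t = log(x_0) + (mu - sigma^2/2) t + sigma B_t and hence X_t = x_0 * exp((mu - sigma^2/2) t + sigma B_t).
With mu = 7/4, sigma = 3/4, x_0 = 9/5, this gives:
  X_t = 9/5 * exp((47/32) * t + (3/4) * B_t).
Since sigma*B_t ~ Normal(0, sigma^2 t), E[exp(sigma*B_t)] = exp(sigma^2 t / 2); so E[X_t] = x_0 * exp((mu - sigma^2/2) t) * exp(sigma^2 t / 2) = x_0 * exp(mu t) = 9*exp(7*t/4)/5.
Var(X_t) = E[X_t^2] - (E[X_t])^2 = x_0^2 * exp(2 mu t) * (exp(sigma^2 t) - 1) = 81*(exp(9*t/16) - 1)*exp(7*t/2)/25.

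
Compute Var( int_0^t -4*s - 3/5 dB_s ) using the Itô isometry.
Var = t*(400*t^2 + 180*t + 27)/75

The Itô integral of a deterministic integrand f(s) has mean 0 because each increment f(s) * (B_{s+ds} - B_s) has mean 0. By the Itô isometry:
  Var( int_0^t f(s) dB_s ) = E[ (int_0^t f(s) dB_s)^2 ] = int_0^t f(s)^2 ds.
Here f(s) = -4*s - 3/5, so f(s)^2 = (20*s + 3)^2/25. Integrate:
  int_0^t ((20*s + 3)^2/25) ds = t*(400*t^2 + 180*t + 27)/75.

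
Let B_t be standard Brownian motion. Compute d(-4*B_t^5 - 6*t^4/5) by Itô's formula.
d(-4*B_t^5 - 6*t^4/5) = (-40*B_t^3 - 24*t^3/5) dt + (-20*B_t^4) dB_t

Itô's formula for f(t, x): d f(t, B_t) = (f_t + (1/2) f_xx) dt + f_x dB_t. Compute partials of f(t, x) = -6*t^4/5 - 4*x^5:
  f_t(t,x)  = -24*t^3/5
  f_x(t,x)  = -20*x^4
  f_xx(t,x) = -80*x^3
Assemble drift = f_t + (1/2) f_xx = -24*t^3/5 - 40*x^3 and diffusion = f_x = -20*x^4. Substituting x = B_t:
  d(-4*B_t^5 - 6*t^4/5) = (-40*B_t^3 - 24*t^3/5) dt + (-20*B_t^4) dB_t.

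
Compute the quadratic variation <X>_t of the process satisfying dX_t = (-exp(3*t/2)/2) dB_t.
<X>_t = exp(3*t)/12 - 1/12

For an Itô process dX_t = a(t) dt + b(t) dB_t, the quadratic variation is <X>_t = int_0^t b(s)^2 ds (the drift term does not contribute). Here b(s) = -exp(3*s/2)/2, so
  b(s)^2 = exp(3*s)/4.
Integrating from 0 to t:
  <X>_t = int_0^t (exp(3*s)/4) ds = exp(3*t)/12 - 1/12.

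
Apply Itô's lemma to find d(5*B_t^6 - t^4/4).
d(5*B_t^6 - t^4/4) = (75*B_t^4 - t^3) dt + (30*B_t^5) dB_t

Itô's formula for f(t, x): d f(t, B_t) = (f_t + (1/2) f_xx) dt + f_x dB_t. Compute partials of f(t, x) = -t^4/4 + 5*x^6:
  f_t(t,x)  = -t^3
  f_x(t,x)  = 30*x^5
  f_xx(t,x) = 150*x^4
Assemble drift = f_t + (1/2) f_xx = -t^3 + 75*x^4 and diffusion = f_x = 30*x^5. Substituting x = B_t:
  d(5*B_t^6 - t^4/4) = (75*B_t^4 - t^3) dt + (30*B_t^5) dB_t.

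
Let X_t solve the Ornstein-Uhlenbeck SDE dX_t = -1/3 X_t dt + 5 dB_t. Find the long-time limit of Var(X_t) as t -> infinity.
lim Var(X_t) = 75/2

The OU SDE dX = -theta X dt + sigma dB admits the integrating factor exp(theta t): d(exp(theta t) X_t) = sigma exp(theta t) dB_t. Integrating from 0 to t gives X_t = x_0 * exp(-theta t) + sigma * int_0^t exp(-theta (t-s)) dB_s for any initial x_0. The Itô integral has variance (by the Itô isometry) sigma^2 * int_0^t exp(-2 theta (t - s)) ds = sigma^2 * (1 - exp(-2 theta t)) / (2 theta), independent of x_0.
With theta = 1/3, sigma = 5:
  Var(X_t) = (5)^2 * (1 - exp(-2*1/3 t)) / (2 * 1/3) = 75/2 - 75*exp(-2*t/3)/2.
As t -> infinity, exp(-2*1/3 t) -> 0, so the stationary variance is sigma^2 / (2 theta) = 75/2.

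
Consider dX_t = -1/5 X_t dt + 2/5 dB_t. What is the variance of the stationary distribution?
lim Var(X_t) = 2/5

The OU SDE dX = -theta X dt + sigma dB admits the integrating factor exp(theta t): d(exp(theta t) X_t) = sigma exp(theta t) dB_t. Integrating from 0 to t gives X_t = x_0 * exp(-theta t) + sigma * int_0^t exp(-theta (t-s)) dB_s for any initial x_0. The Itô integral has variance (by the Itô isometry) sigma^2 * int_0^t exp(-2 theta (t - s)) ds = sigma^2 * (1 - exp(-2 theta t)) / (2 theta), independent of x_0.
With theta = 1/5, sigma = 2/5:
  Var(X_t) = (2/5)^2 * (1 - exp(-2*1/5 t)) / (2 * 1/5) = 2/5 - 2*exp(-2*t/5)/5.
As t -> infinity, exp(-2*1/5 t) -> 0, so the stationary variance is sigma^2 / (2 theta) = 2/5.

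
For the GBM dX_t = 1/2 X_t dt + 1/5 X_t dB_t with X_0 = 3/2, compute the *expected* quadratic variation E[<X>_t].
E[<X>_t] = 9*exp(26*t/25)/104 - 9/104

<X>_t = int_0^t ((1/5) * X_s)^2 ds. Taking expectation inside the integral: E[<X>_t] = (1/5)^2 * int_0^t E[X_s^2] ds. For GBM, E[X_s^2] = x_0^2 * exp((2 mu + sigma^2) s). Integrating:
  E[<X>_t] = (1/5)^2 * (3/2)^2 * (exp((2*(1/2) + (1/5)^2) t) - 1) / (2*(1/2) + (1/5)^2)
           = (1/5)^2 * (3/2)^2 * (exp((26/25) t) - 1) / (26/25) = 9*exp(26*t/25)/104 - 9/104.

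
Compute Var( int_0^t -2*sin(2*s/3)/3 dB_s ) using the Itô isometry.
Var = 2*t/9 - sin(4*t/3)/6

The Itô integral of a deterministic integrand f(s) has mean 0 because each increment f(s) * (B_{s+ds} - B_s) has mean 0. By the Itô isometry:
  Var( int_0^t f(s) dB_s ) = E[ (int_0^t f(s) dB_s)^2 ] = int_0^t f(s)^2 ds.
Here f(s) = -2*sin(2*s/3)/3, so f(s)^2 = 4*sin(2*s/3)^2/9. Integrate:
  int_0^t (4*sin(2*s/3)^2/9) ds = 2*t/9 - sin(4*t/3)/6.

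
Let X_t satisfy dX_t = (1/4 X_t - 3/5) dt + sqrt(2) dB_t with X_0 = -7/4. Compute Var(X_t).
Var(X_t) = 4*exp(t/2) - 4

The variance V(t) = Var(X_t) satisfies V'(t) = 2 a V(t) + c^2 with V(0) = 0 (drift coefficient is linear in X, diffusion is constant). With a = 1/4, c = sqrt(2), the solution is
  V(t) = (c^2 / (2 a)) * (exp(2 a t) - 1)
       = (sqrt(2)^2 / (2*(1/4))) * (exp((1/2) t) - 1)
       = 4*exp(t/2) - 4.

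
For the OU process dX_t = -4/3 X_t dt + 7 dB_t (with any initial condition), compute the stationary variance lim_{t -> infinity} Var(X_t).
lim Var(X_t) = 147/8

The OU SDE dX = -theta X dt + sigma dB admits the integrating factor exp(theta t): d(exp(theta t) X_t) = sigma exp(theta t) dB_t. Integrating from 0 to t gives X_t = x_0 * exp(-theta t) + sigma * int_0^t exp(-theta (t-s)) dB_s for any initial x_0. The Itô integral has variance (by the Itô isometry) sigma^2 * int_0^t exp(-2 theta (t - s)) ds = sigma^2 * (1 - exp(-2 theta t)) / (2 theta), independent of x_0.
With theta = 4/3, sigma = 7:
  Var(X_t) = (7)^2 * (1 - exp(-2*4/3 t)) / (2 * 4/3) = 147/8 - 147*exp(-8*t/3)/8.
As t -> infinity, exp(-2*4/3 t) -> 0, so the stationary variance is sigma^2 / (2 theta) = 147/8.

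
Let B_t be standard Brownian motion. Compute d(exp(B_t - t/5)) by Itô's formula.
d(exp(B_t - t/5)) = (3*exp(B_t - t/5)/10) dt + (exp(B_t - t/5)) dB_t

Itô's formula for f(t, x): d f(t, B_t) = (f_t + (1/2) f_xx) dt + f_x dB_t. Compute partials of f(t, x) = exp(-t/5 + x):
  f_t(t,x)  = -exp(-t/5 + x)/5
  f_x(t,x)  = exp(-t/5 + x)
  f_xx(t,x) = exp(-t/5 + x)
Assemble drift = f_t + (1/2) f_xx = 3*exp(-t/5 + x)/10 and diffusion = f_x = exp(-t/5 + x). Substituting x = B_t:
  d(exp(B_t - t/5)) = (3*exp(B_t - t/5)/10) dt + (exp(B_t - t/5)) dB_t.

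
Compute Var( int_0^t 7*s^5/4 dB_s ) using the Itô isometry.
Var = 49*t^11/176

The Itô integral of a deterministic integrand f(s) has mean 0 because each increment f(s) * (B_{s+ds} - B_s) has mean 0. By the Itô isometry:
  Var( int_0^t f(s) dB_s ) = E[ (int_0^t f(s) dB_s)^2 ] = int_0^t f(s)^2 ds.
Here f(s) = 7*s^5/4, so f(s)^2 = 49*s^10/16. Integrate:
  int_0^t (49*s^10/16) ds = 49*t^11/176.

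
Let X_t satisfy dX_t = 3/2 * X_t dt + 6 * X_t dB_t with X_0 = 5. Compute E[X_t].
E[X_t] = 5*exp(3*t/2)

For GBM dX = mu X dt + sigma X dB with X_0 = x_0, apply Itô to Y = log X: dY = (mu - sigma^2/2) dt + sigma dB, so Y_t = log(x_0) + (mu - sigma^2/2) t + sigma B_t and hence X_t = x_0 * exp((mu - sigma^2/2) t + sigma B_t).
With mu = 3/2, sigma = 6, x_0 = 5, this gives:
  X_t = 5 * exp((-33/2) * t + (6) * B_t).
Since sigma*B_t ~ Normal(0, sigma^2 t), E[exp(sigma*B_t)] = exp(sigma^2 t / 2); so E[X_t] = x_0 * exp((mu - sigma^2/2) t) * exp(sigma^2 t / 2) = x_0 * exp(mu t) = 5*exp(3*t/2).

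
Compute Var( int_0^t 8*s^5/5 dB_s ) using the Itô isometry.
Var = 64*t^11/275

The Itô integral of a deterministic integrand f(s) has mean 0 because each increment f(s) * (B_{s+ds} - B_s) has mean 0. By the Itô isometry:
  Var( int_0^t f(s) dB_s ) = E[ (int_0^t f(s) dB_s)^2 ] = int_0^t f(s)^2 ds.
Here f(s) = 8*s^5/5, so f(s)^2 = 64*s^10/25. Integrate:
  int_0^t (64*s^10/25) ds = 64*t^11/275.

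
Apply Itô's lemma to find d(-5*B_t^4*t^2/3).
d(-5*B_t^4*t^2/3) = (10*B_t^2*t*(-B_t^2 - 3*t)/3) dt + (-20*B_t^3*t^2/3) dB_t

Itô's formula for f(t, x): d f(t, B_t) = (f_t + (1/2) f_xx) dt + f_x dB_t. Compute partials of f(t, x) = -5*t^2*x^4/3:
  f_t(t,x)  = -10*t*x^4/3
  f_x(t,x)  = -20*t^2*x^3/3
  f_xx(t,x) = -20*t^2*x^2
Assemble drift = f_t + (1/2) f_xx = 10*t*x^2*(-3*t - x^2)/3 and diffusion = f_x = -20*t^2*x^3/3. Substituting x = B_t:
  d(-5*B_t^4*t^2/3) = (10*B_t^2*t*(-B_t^2 - 3*t)/3) dt + (-20*B_t^3*t^2/3) dB_t.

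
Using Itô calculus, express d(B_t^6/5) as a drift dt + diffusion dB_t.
d(B_t^6/5) = (3*B_t^4) dt + (6*B_t^5/5) dB_t

Itô's formula for f(B_t) gives d f(B_t) = f'(B_t) dB_t + (1/2) f''(B_t) dt. Compute derivatives of f(x) = x^6/5:
  f'(x)  = 6*x^5/5
  f''(x) = 6*x^4
Substitute x = B_t and multiply the f'' term by 1/2:
  drift     = (1/2) * (6*x^4) evaluated at B_t = 3*B_t^4
  diffusion = (6*x^5/5) evaluated at B_t = 6*B_t^5/5
Therefore d(B_t^6/5) = (3*B_t^4) dt + (6*B_t^5/5) dB_t.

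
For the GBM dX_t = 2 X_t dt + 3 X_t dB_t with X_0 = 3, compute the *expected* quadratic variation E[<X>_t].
E[<X>_t] = 81*exp(13*t)/13 - 81/13

<X>_t = int_0^t (3 * X_s)^2 ds. Taking expectation inside the integral: E[<X>_t] = 3^2 * int_0^t E[X_s^2] ds. For GBM, E[X_s^2] = x_0^2 * exp((2 mu + sigma^2) s). Integrating:
  E[<X>_t] = 3^2 * 3^2 * (exp((2*2 + 3^2) t) - 1) / (2*2 + 3^2)
           = 3^2 * 3^2 * (exp(13 t) - 1) / 13 = 81*exp(13*t)/13 - 81/13.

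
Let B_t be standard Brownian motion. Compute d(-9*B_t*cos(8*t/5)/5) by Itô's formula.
d(-9*B_t*cos(8*t/5)/5) = (72*B_t*sin(8*t/5)/25) dt + (-9*cos(8*t/5)/5) dB_t

Itô's formula for f(t, x): d f(t, B_t) = (f_t + (1/2) f_xx) dt + f_x dB_t. Compute partials of f(t, x) = -9*x*cos(8*t/5)/5:
  f_t(t,x)  = 72*x*sin(8*t/5)/25
  f_x(t,x)  = -9*cos(8*t/5)/5
  f_xx(t,x) = 0
Assemble drift = f_t + (1/2) f_xx = 72*x*sin(8*t/5)/25 and diffusion = f_x = -9*cos(8*t/5)/5. Substituting x = B_t:
  d(-9*B_t*cos(8*t/5)/5) = (72*B_t*sin(8*t/5)/25) dt + (-9*cos(8*t/5)/5) dB_t.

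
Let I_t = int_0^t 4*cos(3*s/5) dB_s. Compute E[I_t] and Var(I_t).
E[I_t] = 0; Var(I_t) = 8*t + 20*sin(6*t/5)/3

The Itô integral of a deterministic integrand f(s) has mean 0 because each increment f(s) * (B_{s+ds} - B_s) has mean 0. By the Itô isometry:
  Var( int_0^t f(s) dB_s ) = E[ (int_0^t f(s) dB_s)^2 ] = int_0^t f(s)^2 ds.
Here f(s) = 4*cos(3*s/5), so f(s)^2 = 16*cos(3*s/5)^2. Integrate:
  int_0^t (16*cos(3*s/5)^2) ds = 8*t + 20*sin(6*t/5)/3.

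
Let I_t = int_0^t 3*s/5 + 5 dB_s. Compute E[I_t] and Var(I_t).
E[I_t] = 0; Var(I_t) = t*(3*t^2 + 75*t + 625)/25

The Itô integral of a deterministic integrand f(s) has mean 0 because each increment f(s) * (B_{s+ds} - B_s) has mean 0. By the Itô isometry:
  Var( int_0^t f(s) dB_s ) = E[ (int_0^t f(s) dB_s)^2 ] = int_0^t f(s)^2 ds.
Here f(s) = 3*s/5 + 5, so f(s)^2 = (3*s + 25)^2/25. Integrate:
  int_0^t ((3*s + 25)^2/25) ds = t*(3*t^2 + 75*t + 625)/25.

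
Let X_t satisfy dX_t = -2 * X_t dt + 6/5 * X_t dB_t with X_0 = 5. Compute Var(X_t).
Var(X_t) = (25*exp(36*t/25) - 25)*exp(-4*t)

For GBM dX = mu X dt + sigma X dB with X_0 = x_0, apply Itô to Y = log X: dY = (mu - sigma^2/2) dt + sigma dB, so Y_t = log(x_0) + (mu - sigma^2/2) t + sigma B_t and hence X_t = x_0 * exp((mu - sigma^2/2) t + sigma B_t).
With mu = -2, sigma = 6/5, x_0 = 5, this gives:
  X_t = 5 * exp((-68/25) * t + (6/5) * B_t).
Since sigma*B_t ~ Normal(0, sigma^2 t), E[exp(sigma*B_t)] = exp(sigma^2 t / 2); so E[X_t] = x_0 * exp((mu - sigma^2/2) t) * exp(sigma^2 t / 2) = x_0 * exp(mu t) = 5*exp(-2*t).
Var(X_t) = E[X_t^2] - (E[X_t])^2 = x_0^2 * exp(2 mu t) * (exp(sigma^2 t) - 1) = (25*exp(36*t/25) - 25)*exp(-4*t).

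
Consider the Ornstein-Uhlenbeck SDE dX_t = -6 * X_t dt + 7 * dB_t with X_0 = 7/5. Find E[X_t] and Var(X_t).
E[X_t] = 7*exp(-6*t)/5; Var(X_t) = 49/12 - 49*exp(-12*t)/12

The OU SDE dX = -theta X dt + sigma dB admits the integrating factor exp(theta t): d(exp(theta t) X_t) = sigma exp(theta t) dB_t. Integrating from 0 to t:
  X_t = x_0 * exp(-theta t) + sigma * int_0^t exp(-theta (t-s)) dB_s.
The Itô integral has mean 0 and (by the Itô isometry) variance sigma^2 * int_0^t exp(-2 theta (t - s)) ds = sigma^2 * (1 - exp(-2 theta t)) / (2 theta).
With theta = 6, sigma = 7, x_0 = 7/5:
  E[X_t] = 7/5 * exp(-6 t) = 7*exp(-6*t)/5
  Var(X_t) = (7)^2 * (1 - exp(-2*6 t)) / (2 * 6) = 49/12 - 49*exp(-12*t)/12.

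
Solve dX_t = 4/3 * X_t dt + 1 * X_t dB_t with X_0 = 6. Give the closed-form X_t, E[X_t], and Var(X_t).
X_t = 6 * exp((5/6) t + (1) B_t); E[X_t] = 6*exp(4*t/3); Var(X_t) = 36*(exp(t) - 1)*exp(8*t/3)

For GBM dX = mu X dt + sigma X dB with X_0 = x_0, apply Itô to Y = log X: dY = (mu - sigma^2/2) dt + sigma dB, so Y_t = log(x_0) + (mu - sigma^2/2) t + sigma B_t and hence X_t = x_0 * exp((mu - sigma^2/2) t + sigma B_t).
With mu = 4/3, sigma = 1, x_0 = 6, this gives:
  X_t = 6 * exp((5/6) * t + (1) * B_t).
Since sigma*B_t ~ Normal(0, sigma^2 t), E[exp(sigma*B_t)] = exp(sigma^2 t / 2); so E[X_t] = x_0 * exp((mu - sigma^2/2) t) * exp(sigma^2 t / 2) = x_0 * exp(mu t) = 6*exp(4*t/3).
Var(X_t) = E[X_t^2] - (E[X_t])^2 = x_0^2 * exp(2 mu t) * (exp(sigma^2 t) - 1) = 36*(exp(t) - 1)*exp(8*t/3).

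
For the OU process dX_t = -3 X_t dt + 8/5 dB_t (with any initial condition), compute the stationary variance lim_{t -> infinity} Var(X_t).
lim Var(X_t) = 32/75

The OU SDE dX = -theta X dt + sigma dB admits the integrating factor exp(theta t): d(exp(theta t) X_t) = sigma exp(theta t) dB_t. Integrating from 0 to t gives X_t = x_0 * exp(-theta t) + sigma * int_0^t exp(-theta (t-s)) dB_s for any initial x_0. The Itô integral has variance (by the Itô isometry) sigma^2 * int_0^t exp(-2 theta (t - s)) ds = sigma^2 * (1 - exp(-2 theta t)) / (2 theta), independent of x_0.
With theta = 3, sigma = 8/5:
  Var(X_t) = (8/5)^2 * (1 - exp(-2*3 t)) / (2 * 3) = 32/75 - 32*exp(-6*t)/75.
As t -> infinity, exp(-2*3 t) -> 0, so the stationary variance is sigma^2 / (2 theta) = 32/75.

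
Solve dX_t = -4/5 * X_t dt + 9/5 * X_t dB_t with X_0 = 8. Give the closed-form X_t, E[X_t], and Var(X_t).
X_t = 8 * exp((-121/50) t + (9/5) B_t); E[X_t] = 8*exp(-4*t/5); Var(X_t) = (64*exp(81*t/25) - 64)*exp(-8*t/5)

For GBM dX = mu X dt + sigma X dB with X_0 = x_0, apply Itô to Y = log X: dY = (mu - sigma^2/2) dt + sigma dB, so Y_t = log(x_0) + (mu - sigma^2/2) t + sigma B_t and hence X_t = x_0 * exp((mu - sigma^2/2) t + sigma B_t).
With mu = -4/5, sigma = 9/5, x_0 = 8, this gives:
  X_t = 8 * exp((-121/50) * t + (9/5) * B_t).
Since sigma*B_t ~ Normal(0, sigma^2 t), E[exp(sigma*B_t)] = exp(sigma^2 t / 2); so E[X_t] = x_0 * exp((mu - sigma^2/2) t) * exp(sigma^2 t / 2) = x_0 * exp(mu t) = 8*exp(-4*t/5).
Var(X_t) = E[X_t^2] - (E[X_t])^2 = x_0^2 * exp(2 mu t) * (exp(sigma^2 t) - 1) = (64*exp(81*t/25) - 64)*exp(-8*t/5).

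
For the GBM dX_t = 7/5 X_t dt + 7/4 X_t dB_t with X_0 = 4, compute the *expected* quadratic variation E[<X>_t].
E[<X>_t] = 560*exp(469*t/80)/67 - 560/67

<X>_t = int_0^t ((7/4) * X_s)^2 ds. Taking expectation inside the integral: E[<X>_t] = (7/4)^2 * int_0^t E[X_s^2] ds. For GBM, E[X_s^2] = x_0^2 * exp((2 mu + sigma^2) s). Integrating:
  E[<X>_t] = (7/4)^2 * 4^2 * (exp((2*(7/5) + (7/4)^2) t) - 1) / (2*(7/5) + (7/4)^2)
           = (7/4)^2 * 4^2 * (exp((469/80) t) - 1) / (469/80) = 560*exp(469*t/80)/67 - 560/67.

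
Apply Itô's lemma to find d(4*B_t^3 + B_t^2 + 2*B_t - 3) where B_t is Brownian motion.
d(4*B_t^3 + B_t^2 + 2*B_t - 3) = (12*B_t + 1) dt + (12*B_t^2 + 2*B_t + 2) dB_t

Itô's formula for f(B_t) gives d f(B_t) = f'(B_t) dB_t + (1/2) f''(B_t) dt. Compute derivatives of f(x) = 4*x^3 + x^2 + 2*x - 3:
  f'(x)  = 12*x^2 + 2*x + 2
  f''(x) = 24*x + 2
Substitute x = B_t and multiply the f'' term by 1/2:
  drift     = (1/2) * (24*x + 2) evaluated at B_t = 12*B_t + 1
  diffusion = (12*x^2 + 2*x + 2) evaluated at B_t = 12*B_t^2 + 2*B_t + 2
Therefore d(4*B_t^3 + B_t^2 + 2*B_t - 3) = (12*B_t + 1) dt + (12*B_t^2 + 2*B_t + 2) dB_t.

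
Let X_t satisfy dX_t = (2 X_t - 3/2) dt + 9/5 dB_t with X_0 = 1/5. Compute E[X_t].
E[X_t] = 3/4 - 11*exp(2*t)/20

Taking expectations and using E[dB_t] = 0, the mean m(t) = E[X_t] satisfies the ODE m'(t) = a m(t) + b with m(0) = x_0. With a = 2, b = -3/2, x_0 = 1/5, the solution is
  m(t) = x_0 * exp(a t) + (b/a) * (exp(a t) - 1)
       = (1/5) * exp(2 t) + ((-3/2)/2) * (exp(2 t) - 1)
       = 3/4 - 11*exp(2*t)/20.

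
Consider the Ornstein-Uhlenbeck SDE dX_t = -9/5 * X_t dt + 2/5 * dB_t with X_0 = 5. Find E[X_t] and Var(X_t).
E[X_t] = 5*exp(-9*t/5); Var(X_t) = 2/45 - 2*exp(-18*t/5)/45

The OU SDE dX = -theta X dt + sigma dB admits the integrating factor exp(theta t): d(exp(theta t) X_t) = sigma exp(theta t) dB_t. Integrating from 0 to t:
  X_t = x_0 * exp(-theta t) + sigma * int_0^t exp(-theta (t-s)) dB_s.
The Itô integral has mean 0 and (by the Itô isometry) variance sigma^2 * int_0^t exp(-2 theta (t - s)) ds = sigma^2 * (1 - exp(-2 theta t)) / (2 theta).
With theta = 9/5, sigma = 2/5, x_0 = 5:
  E[X_t] = 5 * exp(-9/5 t) = 5*exp(-9*t/5)
  Var(X_t) = (2/5)^2 * (1 - exp(-2*9/5 t)) / (2 * 9/5) = 2/45 - 2*exp(-18*t/5)/45.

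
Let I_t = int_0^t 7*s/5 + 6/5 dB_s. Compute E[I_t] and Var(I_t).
E[I_t] = 0; Var(I_t) = t*(49*t^2 + 126*t + 108)/75

The Itô integral of a deterministic integrand f(s) has mean 0 because each increment f(s) * (B_{s+ds} - B_s) has mean 0. By the Itô isometry:
  Var( int_0^t f(s) dB_s ) = E[ (int_0^t f(s) dB_s)^2 ] = int_0^t f(s)^2 ds.
Here f(s) = 7*s/5 + 6/5, so f(s)^2 = (7*s + 6)^2/25. Integrate:
  int_0^t ((7*s + 6)^2/25) ds = t*(49*t^2 + 126*t + 108)/75.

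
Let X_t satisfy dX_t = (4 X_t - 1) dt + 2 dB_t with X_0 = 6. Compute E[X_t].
E[X_t] = 23*exp(4*t)/4 + 1/4

Taking expectations and using E[dB_t] = 0, the mean m(t) = E[X_t] satisfies the ODE m'(t) = a m(t) + b with m(0) = x_0. With a = 4, b = -1, x_0 = 6, the solution is
  m(t) = x_0 * exp(a t) + (b/a) * (exp(a t) - 1)
       = 6 * exp(4 t) + ((-1)/4) * (exp(4 t) - 1)
       = 23*exp(4*t)/4 + 1/4.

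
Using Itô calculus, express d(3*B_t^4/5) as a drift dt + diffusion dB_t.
d(3*B_t^4/5) = (18*B_t^2/5) dt + (12*B_t^3/5) dB_t

Itô's formula for f(B_t) gives d f(B_t) = f'(B_t) dB_t + (1/2) f''(B_t) dt. Compute derivatives of f(x) = 3*x^4/5:
  f'(x)  = 12*x^3/5
  f''(x) = 36*x^2/5
Substitute x = B_t and multiply the f'' term by 1/2:
  drift     = (1/2) * (36*x^2/5) evaluated at B_t = 18*B_t^2/5
  diffusion = (12*x^3/5) evaluated at B_t = 12*B_t^3/5
Therefore d(3*B_t^4/5) = (18*B_t^2/5) dt + (12*B_t^3/5) dB_t.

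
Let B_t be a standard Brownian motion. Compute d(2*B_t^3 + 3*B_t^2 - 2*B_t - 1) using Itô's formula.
d(2*B_t^3 + 3*B_t^2 - 2*B_t - 1) = (6*B_t + 3) dt + (6*B_t^2 + 6*B_t - 2) dB_t

Itô's formula for f(B_t) gives d f(B_t) = f'(B_t) dB_t + (1/2) f''(B_t) dt. Compute derivatives of f(x) = 2*x^3 + 3*x^2 - 2*x - 1:
  f'(x)  = 6*x^2 + 6*x - 2
  f''(x) = 12*x + 6
Substitute x = B_t and multiply the f'' term by 1/2:
  drift     = (1/2) * (12*x + 6) evaluated at B_t = 6*B_t + 3
  diffusion = (6*x^2 + 6*x - 2) evaluated at B_t = 6*B_t^2 + 6*B_t - 2
Therefore d(2*B_t^3 + 3*B_t^2 - 2*B_t - 1) = (6*B_t + 3) dt + (6*B_t^2 + 6*B_t - 2) dB_t.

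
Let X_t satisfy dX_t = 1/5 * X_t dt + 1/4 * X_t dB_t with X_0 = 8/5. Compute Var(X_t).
Var(X_t) = 64*(exp(t/16) - 1)*exp(2*t/5)/25

For GBM dX = mu X dt + sigma X dB with X_0 = x_0, apply Itô to Y = log X: dY = (mu - sigma^2/2) dt + sigma dB, so Y_t = log(x_0) + (mu - sigma^2/2) t + sigma B_t and hence X_t = x_0 * exp((mu - sigma^2/2) t + sigma B_t).
With mu = 1/5, sigma = 1/4, x_0 = 8/5, this gives:
  X_t = 8/5 * exp((27/160) * t + (1/4) * B_t).
Since sigma*B_t ~ Normal(0, sigma^2 t), E[exp(sigma*B_t)] = exp(sigma^2 t / 2); so E[X_t] = x_0 * exp((mu - sigma^2/2) t) * exp(sigma^2 t / 2) = x_0 * exp(mu t) = 8*exp(t/5)/5.
Var(X_t) = E[X_t^2] - (E[X_t])^2 = x_0^2 * exp(2 mu t) * (exp(sigma^2 t) - 1) = 64*(exp(t/16) - 1)*exp(2*t/5)/25.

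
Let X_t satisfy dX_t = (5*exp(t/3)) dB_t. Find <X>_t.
<X>_t = 75*exp(2*t/3)/2 - 75/2

For an Itô process dX_t = a(t) dt + b(t) dB_t, the quadratic variation is <X>_t = int_0^t b(s)^2 ds (the drift term does not contribute). Here b(s) = 5*exp(s/3), so
  b(s)^2 = 25*exp(2*s/3).
Integrating from 0 to t:
  <X>_t = int_0^t (25*exp(2*s/3)) ds = 75*exp(2*t/3)/2 - 75/2.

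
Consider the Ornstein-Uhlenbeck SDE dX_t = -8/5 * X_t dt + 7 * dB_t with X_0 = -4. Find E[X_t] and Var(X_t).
E[X_t] = -4*exp(-8*t/5); Var(X_t) = 245/16 - 245*exp(-16*t/5)/16

The OU SDE dX = -theta X dt + sigma dB admits the integrating factor exp(theta t): d(exp(theta t) X_t) = sigma exp(theta t) dB_t. Integrating from 0 to t:
  X_t = x_0 * exp(-theta t) + sigma * int_0^t exp(-theta (t-s)) dB_s.
The Itô integral has mean 0 and (by the Itô isometry) variance sigma^2 * int_0^t exp(-2 theta (t - s)) ds = sigma^2 * (1 - exp(-2 theta t)) / (2 theta).
With theta = 8/5, sigma = 7, x_0 = -4:
  E[X_t] = -4 * exp(-8/5 t) = -4*exp(-8*t/5)
  Var(X_t) = (7)^2 * (1 - exp(-2*8/5 t)) / (2 * 8/5) = 245/16 - 245*exp(-16*t/5)/16.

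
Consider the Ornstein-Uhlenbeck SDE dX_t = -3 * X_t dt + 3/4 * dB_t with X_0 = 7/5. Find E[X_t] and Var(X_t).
E[X_t] = 7*exp(-3*t)/5; Var(X_t) = 3/32 - 3*exp(-6*t)/32

The OU SDE dX = -theta X dt + sigma dB admits the integrating factor exp(theta t): d(exp(theta t) X_t) = sigma exp(theta t) dB_t. Integrating from 0 to t:
  X_t = x_0 * exp(-theta t) + sigma * int_0^t exp(-theta (t-s)) dB_s.
The Itô integral has mean 0 and (by the Itô isometry) variance sigma^2 * int_0^t exp(-2 theta (t - s)) ds = sigma^2 * (1 - exp(-2 theta t)) / (2 theta).
With theta = 3, sigma = 3/4, x_0 = 7/5:
  E[X_t] = 7/5 * exp(-3 t) = 7*exp(-3*t)/5
  Var(X_t) = (3/4)^2 * (1 - exp(-2*3 t)) / (2 * 3) = 3/32 - 3*exp(-6*t)/32.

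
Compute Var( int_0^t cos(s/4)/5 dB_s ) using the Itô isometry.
Var = t/50 + sin(t/2)/25

The Itô integral of a deterministic integrand f(s) has mean 0 because each increment f(s) * (B_{s+ds} - B_s) has mean 0. By the Itô isometry:
  Var( int_0^t f(s) dB_s ) = E[ (int_0^t f(s) dB_s)^2 ] = int_0^t f(s)^2 ds.
Here f(s) = cos(s/4)/5, so f(s)^2 = cos(s/4)^2/25. Integrate:
  int_0^t (cos(s/4)^2/25) ds = t/50 + sin(t/2)/25.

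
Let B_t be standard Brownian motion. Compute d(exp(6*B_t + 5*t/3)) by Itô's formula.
d(exp(6*B_t + 5*t/3)) = (59*exp(6*B_t + 5*t/3)/3) dt + (6*exp(6*B_t + 5*t/3)) dB_t

Itô's formula for f(t, x): d f(t, B_t) = (f_t + (1/2) f_xx) dt + f_x dB_t. Compute partials of f(t, x) = exp(5*t/3 + 6*x):
  f_t(t,x)  = 5*exp(5*t/3 + 6*x)/3
  f_x(t,x)  = 6*exp(5*t/3 + 6*x)
  f_xx(t,x) = 36*exp(5*t/3 + 6*x)
Assemble drift = f_t + (1/2) f_xx = 59*exp(5*t/3 + 6*x)/3 and diffusion = f_x = 6*exp(5*t/3 + 6*x). Substituting x = B_t:
  d(exp(6*B_t + 5*t/3)) = (59*exp(6*B_t + 5*t/3)/3) dt + (6*exp(6*B_t + 5*t/3)) dB_t.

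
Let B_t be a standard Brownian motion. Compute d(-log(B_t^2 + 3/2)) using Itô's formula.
d(-log(B_t^2 + 3/2)) = (2*(2*B_t^2 - 3)/(2*B_t^2 + 3)^2) dt + (-4*B_t/(2*B_t^2 + 3)) dB_t

Itô's formula for f(B_t) gives d f(B_t) = f'(B_t) dB_t + (1/2) f''(B_t) dt. Compute derivatives of f(x) = -log(x^2 + 3/2):
  f'(x)  = -4*x/(2*x^2 + 3)
  f''(x) = 4*(2*x^2 - 3)/(2*x^2 + 3)^2
Substitute x = B_t and multiply the f'' term by 1/2:
  drift     = (1/2) * (4*(2*x^2 - 3)/(2*x^2 + 3)^2) evaluated at B_t = 2*(2*B_t^2 - 3)/(2*B_t^2 + 3)^2
  diffusion = (-4*x/(2*x^2 + 3)) evaluated at B_t = -4*B_t/(2*B_t^2 + 3)
Therefore d(-log(B_t^2 + 3/2)) = (2*(2*B_t^2 - 3)/(2*B_t^2 + 3)^2) dt + (-4*B_t/(2*B_t^2 + 3)) dB_t.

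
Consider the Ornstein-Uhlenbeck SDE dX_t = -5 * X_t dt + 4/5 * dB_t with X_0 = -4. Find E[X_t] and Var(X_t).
E[X_t] = -4*exp(-5*t); Var(X_t) = 8/125 - 8*exp(-10*t)/125

The OU SDE dX = -theta X dt + sigma dB admits the integrating factor exp(theta t): d(exp(theta t) X_t) = sigma exp(theta t) dB_t. Integrating from 0 to t:
  X_t = x_0 * exp(-theta t) + sigma * int_0^t exp(-theta (t-s)) dB_s.
The Itô integral has mean 0 and (by the Itô isometry) variance sigma^2 * int_0^t exp(-2 theta (t - s)) ds = sigma^2 * (1 - exp(-2 theta t)) / (2 theta).
With theta = 5, sigma = 4/5, x_0 = -4:
  E[X_t] = -4 * exp(-5 t) = -4*exp(-5*t)
  Var(X_t) = (4/5)^2 * (1 - exp(-2*5 t)) / (2 * 5) = 8/125 - 8*exp(-10*t)/125.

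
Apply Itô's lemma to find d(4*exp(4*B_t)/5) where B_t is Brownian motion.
d(4*exp(4*B_t)/5) = (32*exp(4*B_t)/5) dt + (16*exp(4*B_t)/5) dB_t

Itô's formula for f(B_t) gives d f(B_t) = f'(B_t) dB_t + (1/2) f''(B_t) dt. Compute derivatives of f(x) = 4*exp(4*x)/5:
  f'(x)  = 16*exp(4*x)/5
  f''(x) = 64*exp(4*x)/5
Substitute x = B_t and multiply the f'' term by 1/2:
  drift     = (1/2) * (64*exp(4*x)/5) evaluated at B_t = 32*exp(4*B_t)/5
  diffusion = (16*exp(4*x)/5) evaluated at B_t = 16*exp(4*B_t)/5
Therefore d(4*exp(4*B_t)/5) = (32*exp(4*B_t)/5) dt + (16*exp(4*B_t)/5) dB_t.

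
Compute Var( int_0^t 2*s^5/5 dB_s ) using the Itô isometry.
Var = 4*t^11/275

The Itô integral of a deterministic integrand f(s) has mean 0 because each increment f(s) * (B_{s+ds} - B_s) has mean 0. By the Itô isometry:
  Var( int_0^t f(s) dB_s ) = E[ (int_0^t f(s) dB_s)^2 ] = int_0^t f(s)^2 ds.
Here f(s) = 2*s^5/5, so f(s)^2 = 4*s^10/25. Integrate:
  int_0^t (4*s^10/25) ds = 4*t^11/275.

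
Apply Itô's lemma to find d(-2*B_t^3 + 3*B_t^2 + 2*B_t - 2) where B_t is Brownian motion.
d(-2*B_t^3 + 3*B_t^2 + 2*B_t - 2) = (3 - 6*B_t) dt + (-6*B_t^2 + 6*B_t + 2) dB_t

Itô's formula for f(B_t) gives d f(B_t) = f'(B_t) dB_t + (1/2) f''(B_t) dt. Compute derivatives of f(x) = -2*x^3 + 3*x^2 + 2*x - 2:
  f'(x)  = -6*x^2 + 6*x + 2
  f''(x) = 6 - 12*x
Substitute x = B_t and multiply the f'' term by 1/2:
  drift     = (1/2) * (6 - 12*x) evaluated at B_t = 3 - 6*B_t
  diffusion = (-6*x^2 + 6*x + 2) evaluated at B_t = -6*B_t^2 + 6*B_t + 2
Therefore d(-2*B_t^3 + 3*B_t^2 + 2*B_t - 2) = (3 - 6*B_t) dt + (-6*B_t^2 + 6*B_t + 2) dB_t.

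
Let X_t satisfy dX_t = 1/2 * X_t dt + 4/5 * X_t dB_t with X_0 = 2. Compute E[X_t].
E[X_t] = 2*exp(t/2)

For GBM dX = mu X dt + sigma X dB with X_0 = x_0, apply Itô to Y = log X: dY = (mu - sigma^2/2) dt + sigma dB, so Y_t = log(x_0) + (mu - sigma^2/2) t + sigma B_t and hence X_t = x_0 * exp((mu - sigma^2/2) t + sigma B_t).
With mu = 1/2, sigma = 4/5, x_0 = 2, this gives:
  X_t = 2 * exp((9/50) * t + (4/5) * B_t).
Since sigma*B_t ~ Normal(0, sigma^2 t), E[exp(sigma*B_t)] = exp(sigma^2 t / 2); so E[X_t] = x_0 * exp((mu - sigma^2/2) t) * exp(sigma^2 t / 2) = x_0 * exp(mu t) = 2*exp(t/2).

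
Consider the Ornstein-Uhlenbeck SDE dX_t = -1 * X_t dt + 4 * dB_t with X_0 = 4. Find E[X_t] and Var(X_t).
E[X_t] = 4*exp(-t); Var(X_t) = 8 - 8*exp(-2*t)

The OU SDE dX = -theta X dt + sigma dB admits the integrating factor exp(theta t): d(exp(theta t) X_t) = sigma exp(theta t) dB_t. Integrating from 0 to t:
  X_t = x_0 * exp(-theta t) + sigma * int_0^t exp(-theta (t-s)) dB_s.
The Itô integral has mean 0 and (by the Itô isometry) variance sigma^2 * int_0^t exp(-2 theta (t - s)) ds = sigma^2 * (1 - exp(-2 theta t)) / (2 theta).
With theta = 1, sigma = 4, x_0 = 4:
  E[X_t] = 4 * exp(-1 t) = 4*exp(-t)
  Var(X_t) = (4)^2 * (1 - exp(-2*1 t)) / (2 * 1) = 8 - 8*exp(-2*t).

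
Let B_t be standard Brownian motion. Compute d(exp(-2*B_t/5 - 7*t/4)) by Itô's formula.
d(exp(-2*B_t/5 - 7*t/4)) = (-167*exp(-2*B_t/5 - 7*t/4)/100) dt + (-2*exp(-2*B_t/5 - 7*t/4)/5) dB_t

Itô's formula for f(t, x): d f(t, B_t) = (f_t + (1/2) f_xx) dt + f_x dB_t. Compute partials of f(t, x) = exp(-7*t/4 - 2*x/5):
  f_t(t,x)  = -7*exp(-7*t/4 - 2*x/5)/4
  f_x(t,x)  = -2*exp(-7*t/4 - 2*x/5)/5
  f_xx(t,x) = 4*exp(-7*t/4 - 2*x/5)/25
Assemble drift = f_t + (1/2) f_xx = -167*exp(-7*t/4 - 2*x/5)/100 and diffusion = f_x = -2*exp(-7*t/4 - 2*x/5)/5. Substituting x = B_t:
  d(exp(-2*B_t/5 - 7*t/4)) = (-167*exp(-2*B_t/5 - 7*t/4)/100) dt + (-2*exp(-2*B_t/5 - 7*t/4)/5) dB_t.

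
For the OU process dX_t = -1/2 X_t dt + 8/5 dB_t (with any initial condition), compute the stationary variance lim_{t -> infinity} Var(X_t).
lim Var(X_t) = 64/25

The OU SDE dX = -theta X dt + sigma dB admits the integrating factor exp(theta t): d(exp(theta t) X_t) = sigma exp(theta t) dB_t. Integrating from 0 to t gives X_t = x_0 * exp(-theta t) + sigma * int_0^t exp(-theta (t-s)) dB_s for any initial x_0. The Itô integral has variance (by the Itô isometry) sigma^2 * int_0^t exp(-2 theta (t - s)) ds = sigma^2 * (1 - exp(-2 theta t)) / (2 theta), independent of x_0.
With theta = 1/2, sigma = 8/5:
  Var(X_t) = (8/5)^2 * (1 - exp(-2*1/2 t)) / (2 * 1/2) = 64/25 - 64*exp(-t)/25.
As t -> infinity, exp(-2*1/2 t) -> 0, so the stationary variance is sigma^2 / (2 theta) = 64/25.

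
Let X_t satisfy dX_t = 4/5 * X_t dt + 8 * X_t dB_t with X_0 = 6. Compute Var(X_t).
Var(X_t) = 36*(exp(64*t) - 1)*exp(8*t/5)

For GBM dX = mu X dt + sigma X dB with X_0 = x_0, apply Itô to Y = log X: dY = (mu - sigma^2/2) dt + sigma dB, so Y_t = log(x_0) + (mu - sigma^2/2) t + sigma B_t and hence X_t = x_0 * exp((mu - sigma^2/2) t + sigma B_t).
With mu = 4/5, sigma = 8, x_0 = 6, this gives:
  X_t = 6 * exp((-156/5) * t + (8) * B_t).
Since sigma*B_t ~ Normal(0, sigma^2 t), E[exp(sigma*B_t)] = exp(sigma^2 t / 2); so E[X_t] = x_0 * exp((mu - sigma^2/2) t) * exp(sigma^2 t / 2) = x_0 * exp(mu t) = 6*exp(4*t/5).
Var(X_t) = E[X_t^2] - (E[X_t])^2 = x_0^2 * exp(2 mu t) * (exp(sigma^2 t) - 1) = 36*(exp(64*t) - 1)*exp(8*t/5).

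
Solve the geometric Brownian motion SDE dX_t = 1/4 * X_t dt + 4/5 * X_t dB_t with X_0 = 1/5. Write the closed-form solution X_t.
X_t = 1/5 * exp((-7/100) * t + (4/5) * B_t)

For GBM dX = mu X dt + sigma X dB with X_0 = x_0, apply Itô to Y = log X: dY = (mu - sigma^2/2) dt + sigma dB, so Y_t = log(x_0) + (mu - sigma^2/2) t + sigma B_t and hence X_t = x_0 * exp((mu - sigma^2/2) t + sigma B_t).
With mu = 1/4, sigma = 4/5, x_0 = 1/5, this gives:
  X_t = 1/5 * exp((-7/100) * t + (4/5) * B_t).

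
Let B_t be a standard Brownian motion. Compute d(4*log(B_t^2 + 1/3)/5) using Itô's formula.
d(4*log(B_t^2 + 1/3)/5) = (12*(1 - 3*B_t^2)/(5*(3*B_t^2 + 1)^2)) dt + (24*B_t/(5*(3*B_t^2 + 1))) dB_t

Itô's formula for f(B_t) gives d f(B_t) = f'(B_t) dB_t + (1/2) f''(B_t) dt. Compute derivatives of f(x) = 4*log(x^2 + 1/3)/5:
  f'(x)  = 24*x/(5*(3*x^2 + 1))
  f''(x) = 24*(1 - 3*x^2)/(5*(3*x^2 + 1)^2)
Substitute x = B_t and multiply the f'' term by 1/2:
  drift     = (1/2) * (24*(1 - 3*x^2)/(5*(3*x^2 + 1)^2)) evaluated at B_t = 12*(1 - 3*B_t^2)/(5*(3*B_t^2 + 1)^2)
  diffusion = (24*x/(5*(3*x^2 + 1))) evaluated at B_t = 24*B_t/(5*(3*B_t^2 + 1))
Therefore d(4*log(B_t^2 + 1/3)/5) = (12*(1 - 3*B_t^2)/(5*(3*B_t^2 + 1)^2)) dt + (24*B_t/(5*(3*B_t^2 + 1))) dB_t.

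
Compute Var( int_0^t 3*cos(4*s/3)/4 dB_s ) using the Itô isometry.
Var = 9*t/32 + 27*sin(4*t/3)*cos(4*t/3)/128

The Itô integral of a deterministic integrand f(s) has mean 0 because each increment f(s) * (B_{s+ds} - B_s) has mean 0. By the Itô isometry:
  Var( int_0^t f(s) dB_s ) = E[ (int_0^t f(s) dB_s)^2 ] = int_0^t f(s)^2 ds.
Here f(s) = 3*cos(4*s/3)/4, so f(s)^2 = 9*cos(4*s/3)^2/16. Integrate:
  int_0^t (9*cos(4*s/3)^2/16) ds = 9*t/32 + 27*sin(4*t/3)*cos(4*t/3)/128.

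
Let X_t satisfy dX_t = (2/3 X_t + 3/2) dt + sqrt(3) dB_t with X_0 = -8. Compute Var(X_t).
Var(X_t) = 9*exp(4*t/3)/4 - 9/4

The variance V(t) = Var(X_t) satisfies V'(t) = 2 a V(t) + c^2 with V(0) = 0 (drift coefficient is linear in X, diffusion is constant). With a = 2/3, c = sqrt(3), the solution is
  V(t) = (c^2 / (2 a)) * (exp(2 a t) - 1)
       = (sqrt(3)^2 / (2*(2/3))) * (exp((4/3) t) - 1)
       = 9*exp(4*t/3)/4 - 9/4.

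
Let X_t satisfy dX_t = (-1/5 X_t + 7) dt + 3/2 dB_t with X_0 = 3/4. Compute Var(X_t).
Var(X_t) = 45/8 - 45*exp(-2*t/5)/8

The variance V(t) = Var(X_t) satisfies V'(t) = 2 a V(t) + c^2 with V(0) = 0 (drift coefficient is linear in X, diffusion is constant). With a = -1/5, c = 3/2, the solution is
  V(t) = (c^2 / (2 a)) * (exp(2 a t) - 1)
       = ((3/2)^2 / (2*(-1/5))) * (exp((-2/5) t) - 1)
       = 45/8 - 45*exp(-2*t/5)/8.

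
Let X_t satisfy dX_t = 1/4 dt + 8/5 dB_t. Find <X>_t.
<X>_t = 64*t/25

For an Itô process dX_t = a(t) dt + b(t) dB_t, the quadratic variation is <X>_t = int_0^t b(s)^2 ds (the drift term does not contribute). Here b(s) = 8/5, so
  b(s)^2 = 64/25.
Integrating from 0 to t:
  <X>_t = int_0^t (64/25) ds = 64*t/25.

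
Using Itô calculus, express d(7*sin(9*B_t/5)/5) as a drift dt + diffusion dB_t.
d(7*sin(9*B_t/5)/5) = (-567*sin(9*B_t/5)/250) dt + (63*cos(9*B_t/5)/25) dB_t

Itô's formula for f(B_t) gives d f(B_t) = f'(B_t) dB_t + (1/2) f''(B_t) dt. Compute derivatives of f(x) = 7*sin(9*x/5)/5:
  f'(x)  = 63*cos(9*x/5)/25
  f''(x) = -567*sin(9*x/5)/125
Substitute x = B_t and multiply the f'' term by 1/2:
  drift     = (1/2) * (-567*sin(9*x/5)/125) evaluated at B_t = -567*sin(9*B_t/5)/250
  diffusion = (63*cos(9*x/5)/25) evaluated at B_t = 63*cos(9*B_t/5)/25
Therefore d(7*sin(9*B_t/5)/5) = (-567*sin(9*B_t/5)/250) dt + (63*cos(9*B_t/5)/25) dB_t.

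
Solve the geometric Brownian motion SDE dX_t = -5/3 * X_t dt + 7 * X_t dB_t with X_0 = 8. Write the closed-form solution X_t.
X_t = 8 * exp((-157/6) * t + (7) * B_t)

For GBM dX = mu X dt + sigma X dB with X_0 = x_0, apply Itô to Y = log X: dY = (mu - sigma^2/2) dt + sigma dB, so Y_t = log(x_0) + (mu - sigma^2/2) t + sigma B_t and hence X_t = x_0 * exp((mu - sigma^2/2) t + sigma B_t).
With mu = -5/3, sigma = 7, x_0 = 8, this gives:
  X_t = 8 * exp((-157/6) * t + (7) * B_t).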